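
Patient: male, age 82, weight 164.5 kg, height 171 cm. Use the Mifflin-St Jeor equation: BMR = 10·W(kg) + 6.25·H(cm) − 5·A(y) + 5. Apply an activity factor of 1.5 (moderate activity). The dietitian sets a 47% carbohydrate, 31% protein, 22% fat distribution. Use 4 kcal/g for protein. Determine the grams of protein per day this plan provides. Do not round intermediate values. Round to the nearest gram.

Mifflin-St Jeor (male): BMR = 10(164.5) + 6.25(171) − 5(82) + 5 = 1645 + 1068.75 − 410 + 5 = 2308.75 kcal/day.
TEE = 2308.75 × 1.5 = 3463.125 kcal/day.
Protein energy = 31% × 3463.125 = 1073.5688 kcal.
Protein = 1073.5688 ÷ 4 kcal/g = 268.3922 g.

268 g/day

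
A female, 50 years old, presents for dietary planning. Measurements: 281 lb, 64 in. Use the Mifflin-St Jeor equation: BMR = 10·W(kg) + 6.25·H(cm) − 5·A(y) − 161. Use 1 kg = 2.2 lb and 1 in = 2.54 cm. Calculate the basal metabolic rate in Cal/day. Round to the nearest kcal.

Convert to metric: weight = 281 ÷ 2.2 = 127.7273 kg; height = 64 × 2.54 = 162.56 cm.
Mifflin-St Jeor (female): BMR = 10(127.7273) + 6.25(162.56) − 5(50) − 161 = 1277.2727 + 1016 − 250 − 161 = 1882.2727 kcal/day.

1882 Cal/day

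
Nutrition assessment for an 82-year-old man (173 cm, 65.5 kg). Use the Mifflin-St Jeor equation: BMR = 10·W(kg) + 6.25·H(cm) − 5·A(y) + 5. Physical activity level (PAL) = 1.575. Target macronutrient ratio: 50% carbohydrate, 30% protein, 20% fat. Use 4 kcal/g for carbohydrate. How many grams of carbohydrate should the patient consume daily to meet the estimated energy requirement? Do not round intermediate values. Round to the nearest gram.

262 g/day

Mifflin-St Jeor (male): BMR = 10(65.5) + 6.25(173) − 5(82) + 5 = 655 + 1081.25 − 410 + 5 = 1331.25 kcal/day.
TEE = 1331.25 × 1.575 = 2096.7188 kcal/day.
Carbohydrate energy = 50% × 2096.7188 = 1048.3594 kcal.
Carbohydrate = 1048.3594 ÷ 4 kcal/g = 262.0898 g.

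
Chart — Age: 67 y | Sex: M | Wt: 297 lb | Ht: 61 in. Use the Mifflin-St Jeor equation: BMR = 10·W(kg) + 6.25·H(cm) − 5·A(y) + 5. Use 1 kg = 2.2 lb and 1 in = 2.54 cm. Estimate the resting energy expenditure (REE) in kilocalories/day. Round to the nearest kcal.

Convert to metric: weight = 297 ÷ 2.2 = 135 kg; height = 61 × 2.54 = 154.94 cm.
Mifflin-St Jeor (male): BMR = 10(135) + 6.25(154.94) − 5(67) + 5 = 1350 + 968.375 − 335 + 5 = 1988.375 kcal/day.

1988 kilocalories/day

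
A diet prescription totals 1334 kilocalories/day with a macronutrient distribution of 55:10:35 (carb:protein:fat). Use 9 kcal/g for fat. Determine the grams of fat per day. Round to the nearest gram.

52 g/day

Fat energy = 35% × 1334 = 466.9 kcal.
At 9 kcal/g: 466.9 ÷ 9 = 51.8778 g.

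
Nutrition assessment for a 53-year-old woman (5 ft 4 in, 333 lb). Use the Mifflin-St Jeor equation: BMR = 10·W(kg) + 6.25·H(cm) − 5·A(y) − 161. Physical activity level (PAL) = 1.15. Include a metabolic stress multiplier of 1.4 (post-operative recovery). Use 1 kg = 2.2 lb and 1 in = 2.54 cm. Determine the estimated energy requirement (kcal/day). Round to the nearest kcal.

Convert to metric: weight = 333 ÷ 2.2 = 151.3636 kg; height = (5×12 + 4) × 2.54 = 64 × 2.54 = 162.56 cm.
Mifflin-St Jeor (female): BMR = 10(151.3636) + 6.25(162.56) − 5(53) − 161 = 1513.6364 + 1016 − 265 − 161 = 2103.6364 kcal/day.
TEE = BMR × activity factor = 2103.6364 × 1.15 = 2419.1818 kcal/day.
Apply stress factor: 2419.1818 × 1.4 = 3386.8545 kcal/day.

3387 kcal/day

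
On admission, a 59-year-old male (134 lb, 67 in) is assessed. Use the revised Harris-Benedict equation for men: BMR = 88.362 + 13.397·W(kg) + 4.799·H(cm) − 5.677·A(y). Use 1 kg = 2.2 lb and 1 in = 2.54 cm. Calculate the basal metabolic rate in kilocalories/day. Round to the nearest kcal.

Convert to metric: weight = 134 ÷ 2.2 = 60.9091 kg; height = 67 × 2.54 = 170.18 cm.
Harris-Benedict: BMR = 88.362 + 13.397(60.9091) + 4.799(170.18) − 5.677(59) = 1386.1119 kcal/day.

1386 kilocalories/day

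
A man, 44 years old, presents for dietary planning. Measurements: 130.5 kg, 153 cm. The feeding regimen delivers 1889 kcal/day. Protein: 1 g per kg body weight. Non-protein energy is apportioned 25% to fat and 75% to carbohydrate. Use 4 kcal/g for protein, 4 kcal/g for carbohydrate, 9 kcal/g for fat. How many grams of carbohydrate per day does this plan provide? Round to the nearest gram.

256 g/day

Protein = 1 × 130.5 = 130.5 g → 130.5 × 4 = 522 kcal.
Non-protein calories = 1889 − 522 = 1367 kcal.
Fat: 25% × 1367 = 341.75 kcal; carbohydrate: 1025.25 kcal.
Carbohydrate: 1025.25 kcal ÷ 4 kcal/g = 256.3125 g.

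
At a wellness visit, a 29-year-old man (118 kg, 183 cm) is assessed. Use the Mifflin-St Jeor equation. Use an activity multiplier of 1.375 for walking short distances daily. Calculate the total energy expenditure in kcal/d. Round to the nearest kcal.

3003 kcal/d

Mifflin-St Jeor (male): BMR = 10(118) + 6.25(183) − 5(29) + 5 = 1180 + 1143.75 − 145 + 5 = 2183.75 kcal/day.
TEE = BMR × activity factor = 2183.75 × 1.375 = 3002.6563 kcal/day.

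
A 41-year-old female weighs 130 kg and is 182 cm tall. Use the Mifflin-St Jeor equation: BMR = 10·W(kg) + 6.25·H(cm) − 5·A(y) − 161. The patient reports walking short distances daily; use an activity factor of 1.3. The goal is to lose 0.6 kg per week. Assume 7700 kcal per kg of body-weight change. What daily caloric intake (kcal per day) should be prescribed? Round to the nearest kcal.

Mifflin-St Jeor (female): BMR = 10(130) + 6.25(182) − 5(41) − 161 = 1300 + 1137.5 − 205 − 161 = 2071.5 kcal/day.
TEE = 2071.5 × 1.3 = 2692.95 kcal/day.
Required daily deficit = 0.6 × 7700 ÷ 7 = 660 kcal/day.
Target intake = 2692.95 − 660 = 2032.95 kcal/day.

2033 kcal per day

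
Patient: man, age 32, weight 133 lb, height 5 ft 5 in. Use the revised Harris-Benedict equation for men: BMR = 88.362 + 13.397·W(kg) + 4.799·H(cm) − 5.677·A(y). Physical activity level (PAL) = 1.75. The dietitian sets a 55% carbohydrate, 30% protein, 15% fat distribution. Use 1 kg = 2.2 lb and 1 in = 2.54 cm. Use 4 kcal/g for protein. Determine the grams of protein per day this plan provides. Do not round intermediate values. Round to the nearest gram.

198 g/day

Convert to metric: weight = 133 ÷ 2.2 = 60.4545 kg; height = (5×12 + 5) × 2.54 = 65 × 2.54 = 165.1 cm.
Harris-Benedict: BMR = 88.362 + 13.397(60.4545) + 4.799(165.1) − 5.677(32) = 1508.9224 kcal/day.
TEE = 1508.9224 × 1.75 = 2640.6143 kcal/day.
Protein energy = 30% × 2640.6143 = 792.1843 kcal.
Protein = 792.1843 ÷ 4 kcal/g = 198.0461 g.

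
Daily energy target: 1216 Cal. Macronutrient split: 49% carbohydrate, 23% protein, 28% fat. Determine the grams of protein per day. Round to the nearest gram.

Protein energy = 23% × 1216 = 279.68 kcal.
At 4 kcal/g: 279.68 ÷ 4 = 69.92 g.

70 g/day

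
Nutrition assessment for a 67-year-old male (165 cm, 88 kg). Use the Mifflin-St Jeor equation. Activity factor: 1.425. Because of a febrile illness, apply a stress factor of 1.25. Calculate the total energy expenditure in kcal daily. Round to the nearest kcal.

2817 kcal daily

Mifflin-St Jeor (male): BMR = 10(88) + 6.25(165) − 5(67) + 5 = 880 + 1031.25 − 335 + 5 = 1581.25 kcal/day.
TEE = BMR × activity factor = 1581.25 × 1.425 = 2253.2813 kcal/day.
Apply stress factor: 2253.2813 × 1.25 = 2816.6016 kcal/day.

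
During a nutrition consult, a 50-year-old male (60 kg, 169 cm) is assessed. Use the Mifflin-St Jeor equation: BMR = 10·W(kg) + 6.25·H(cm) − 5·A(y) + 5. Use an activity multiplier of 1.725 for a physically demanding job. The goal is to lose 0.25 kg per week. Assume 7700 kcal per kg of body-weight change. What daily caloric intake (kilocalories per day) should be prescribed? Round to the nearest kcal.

2159 kilocalories per day

Mifflin-St Jeor (male): BMR = 10(60) + 6.25(169) − 5(50) + 5 = 600 + 1056.25 − 250 + 5 = 1411.25 kcal/day.
TEE = 1411.25 × 1.725 = 2434.4063 kcal/day.
Required daily deficit = 0.25 × 7700 ÷ 7 = 275 kcal/day.
Target intake = 2434.4063 − 275 = 2159.4063 kcal/day.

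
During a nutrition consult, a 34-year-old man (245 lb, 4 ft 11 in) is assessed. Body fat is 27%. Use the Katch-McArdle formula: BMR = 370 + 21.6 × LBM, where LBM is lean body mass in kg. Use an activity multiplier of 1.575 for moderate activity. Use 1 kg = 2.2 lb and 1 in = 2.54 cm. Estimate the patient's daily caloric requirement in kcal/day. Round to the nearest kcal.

3348 kcal/day

Convert to metric: weight = 245 ÷ 2.2 = 111.3636 kg; height = (4×12 + 11) × 2.54 = 59 × 2.54 = 149.86 cm.
LBM = 111.3636 × (1 − 0.27) = 81.2955 kg. Katch-McArdle: BMR = 370 + 21.6 × 81.2955 = 2125.9818 kcal/day.
TEE = BMR × activity factor = 2125.9818 × 1.575 = 3348.4214 kcal/day.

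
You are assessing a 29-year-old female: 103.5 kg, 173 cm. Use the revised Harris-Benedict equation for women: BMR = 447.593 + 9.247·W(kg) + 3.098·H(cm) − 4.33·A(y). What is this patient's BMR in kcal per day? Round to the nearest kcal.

Harris-Benedict: BMR = 447.593 + 9.247(103.5) + 3.098(173) − 4.33(29) = 1815.0415 kcal/day.

1815 kcal per day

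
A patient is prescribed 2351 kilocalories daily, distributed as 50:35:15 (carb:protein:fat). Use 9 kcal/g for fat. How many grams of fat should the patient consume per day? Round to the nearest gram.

39 g/day

Fat energy = 15% × 2351 = 352.65 kcal.
At 9 kcal/g: 352.65 ÷ 9 = 39.1833 g.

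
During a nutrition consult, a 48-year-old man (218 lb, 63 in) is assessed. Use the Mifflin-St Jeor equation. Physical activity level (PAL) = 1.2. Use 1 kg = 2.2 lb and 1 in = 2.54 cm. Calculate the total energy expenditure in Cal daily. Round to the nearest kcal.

Convert to metric: weight = 218 ÷ 2.2 = 99.0909 kg; height = 63 × 2.54 = 160.02 cm.
Mifflin-St Jeor (male): BMR = 10(99.0909) + 6.25(160.02) − 5(48) + 5 = 990.9091 + 1000.125 − 240 + 5 = 1756.0341 kcal/day.
TEE = BMR × activity factor = 1756.0341 × 1.2 = 2107.2409 kcal/day.

2107 Cal daily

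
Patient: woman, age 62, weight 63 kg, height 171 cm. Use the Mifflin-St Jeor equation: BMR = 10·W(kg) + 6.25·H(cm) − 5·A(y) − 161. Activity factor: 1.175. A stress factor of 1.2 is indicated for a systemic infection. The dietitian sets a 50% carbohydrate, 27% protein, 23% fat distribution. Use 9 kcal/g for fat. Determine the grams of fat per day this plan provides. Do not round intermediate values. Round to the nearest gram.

44 g/day

Mifflin-St Jeor (female): BMR = 10(63) + 6.25(171) − 5(62) − 161 = 630 + 1068.75 − 310 − 161 = 1227.75 kcal/day.
TEE = 1227.75 × 1.175 = 1442.6063 kcal/day.
With stress factor 1.2: 1442.6063 × 1.2 = 1731.1275 kcal/day.
Fat energy = 23% × 1731.1275 = 398.1593 kcal.
Fat = 398.1593 ÷ 9 kcal/g = 44.2399 g.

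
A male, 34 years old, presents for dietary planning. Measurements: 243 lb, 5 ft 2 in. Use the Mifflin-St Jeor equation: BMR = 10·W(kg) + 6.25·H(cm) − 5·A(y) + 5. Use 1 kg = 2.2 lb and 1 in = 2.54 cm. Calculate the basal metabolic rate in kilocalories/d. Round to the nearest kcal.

Convert to metric: weight = 243 ÷ 2.2 = 110.4545 kg; height = (5×12 + 2) × 2.54 = 62 × 2.54 = 157.48 cm.
Mifflin-St Jeor (male): BMR = 10(110.4545) + 6.25(157.48) − 5(34) + 5 = 1104.5455 + 984.25 − 170 + 5 = 1923.7955 kcal/day.

1924 kilocalories/d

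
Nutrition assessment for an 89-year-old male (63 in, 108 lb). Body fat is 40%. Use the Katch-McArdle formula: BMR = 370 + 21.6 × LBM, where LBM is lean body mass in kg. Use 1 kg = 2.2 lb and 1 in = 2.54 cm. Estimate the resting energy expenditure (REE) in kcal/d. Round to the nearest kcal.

Convert to metric: weight = 108 ÷ 2.2 = 49.0909 kg; height = 63 × 2.54 = 160.02 cm.
LBM = 49.0909 × (1 − 0.4) = 29.4545 kg. Katch-McArdle: BMR = 370 + 21.6 × 29.4545 = 1006.2182 kcal/day.

1006 kcal/d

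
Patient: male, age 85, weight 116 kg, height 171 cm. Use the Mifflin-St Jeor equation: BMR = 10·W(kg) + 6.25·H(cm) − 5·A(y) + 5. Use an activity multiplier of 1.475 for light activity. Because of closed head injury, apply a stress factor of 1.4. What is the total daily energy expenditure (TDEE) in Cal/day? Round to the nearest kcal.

Mifflin-St Jeor (male): BMR = 10(116) + 6.25(171) − 5(85) + 5 = 1160 + 1068.75 − 425 + 5 = 1808.75 kcal/day.
TEE = BMR × activity factor = 1808.75 × 1.475 = 2667.9063 kcal/day.
Apply stress factor: 2667.9063 × 1.4 = 3735.0688 kcal/day.

3735 Cal/day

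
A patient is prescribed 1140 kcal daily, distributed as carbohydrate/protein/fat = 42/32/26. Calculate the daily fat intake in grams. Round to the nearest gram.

Fat energy = 26% × 1140 = 296.4 kcal.
At 9 kcal/g: 296.4 ÷ 9 = 32.9333 g.

33 g/day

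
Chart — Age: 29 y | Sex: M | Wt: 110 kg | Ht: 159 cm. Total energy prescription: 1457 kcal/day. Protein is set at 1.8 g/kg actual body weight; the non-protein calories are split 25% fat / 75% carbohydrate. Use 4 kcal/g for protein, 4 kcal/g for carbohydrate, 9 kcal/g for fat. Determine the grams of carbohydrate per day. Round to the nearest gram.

125 g/day

Protein = 1.8 × 110 = 198 g → 198 × 4 = 792 kcal.
Non-protein calories = 1457 − 792 = 665 kcal.
Fat: 25% × 665 = 166.25 kcal; carbohydrate: 498.75 kcal.
Carbohydrate: 498.75 kcal ÷ 4 kcal/g = 124.6875 g.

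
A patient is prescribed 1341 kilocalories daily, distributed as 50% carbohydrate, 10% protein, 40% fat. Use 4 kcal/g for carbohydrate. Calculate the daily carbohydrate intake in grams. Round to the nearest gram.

Carbohydrate energy = 50% × 1341 = 670.5 kcal.
At 4 kcal/g: 670.5 ÷ 4 = 167.625 g.

168 g/day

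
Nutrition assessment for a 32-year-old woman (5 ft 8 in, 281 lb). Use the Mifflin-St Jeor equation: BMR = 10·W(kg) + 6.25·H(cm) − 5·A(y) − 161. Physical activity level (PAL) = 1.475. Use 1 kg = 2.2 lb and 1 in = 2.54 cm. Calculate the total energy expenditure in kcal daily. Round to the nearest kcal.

3003 kcal daily

Convert to metric: weight = 281 ÷ 2.2 = 127.7273 kg; height = (5×12 + 8) × 2.54 = 68 × 2.54 = 172.72 cm.
Mifflin-St Jeor (female): BMR = 10(127.7273) + 6.25(172.72) − 5(32) − 161 = 1277.2727 + 1079.5 − 160 − 161 = 2035.7727 kcal/day.
TEE = BMR × activity factor = 2035.7727 × 1.475 = 3002.7648 kcal/day.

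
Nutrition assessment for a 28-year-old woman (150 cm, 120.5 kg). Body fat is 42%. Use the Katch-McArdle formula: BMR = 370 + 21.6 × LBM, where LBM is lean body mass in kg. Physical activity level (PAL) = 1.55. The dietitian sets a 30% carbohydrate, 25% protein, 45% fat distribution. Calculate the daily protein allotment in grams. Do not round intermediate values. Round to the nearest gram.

182 g/day

LBM = 120.5 × (1 − 0.42) = 69.89 kg. Katch-McArdle: BMR = 370 + 21.6 × 69.89 = 1879.624 kcal/day.
TEE = 1879.624 × 1.55 = 2913.4172 kcal/day.
Protein energy = 25% × 2913.4172 = 728.3543 kcal.
Protein = 728.3543 ÷ 4 kcal/g = 182.0886 g.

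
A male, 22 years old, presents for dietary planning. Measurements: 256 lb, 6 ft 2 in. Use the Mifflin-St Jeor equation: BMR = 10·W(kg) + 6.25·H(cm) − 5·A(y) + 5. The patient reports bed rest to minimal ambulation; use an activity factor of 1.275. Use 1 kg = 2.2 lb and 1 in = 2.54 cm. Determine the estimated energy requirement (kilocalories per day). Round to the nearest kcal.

2848 kilocalories per day

Convert to metric: weight = 256 ÷ 2.2 = 116.3636 kg; height = (6×12 + 2) × 2.54 = 74 × 2.54 = 187.96 cm.
Mifflin-St Jeor (male): BMR = 10(116.3636) + 6.25(187.96) − 5(22) + 5 = 1163.6364 + 1174.75 − 110 + 5 = 2233.3864 kcal/day.
TEE = BMR × activity factor = 2233.3864 × 1.275 = 2847.5676 kcal/day.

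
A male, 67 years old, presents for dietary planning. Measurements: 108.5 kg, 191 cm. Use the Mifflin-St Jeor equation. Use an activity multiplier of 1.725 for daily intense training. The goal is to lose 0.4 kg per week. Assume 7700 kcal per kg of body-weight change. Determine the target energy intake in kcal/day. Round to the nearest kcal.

Mifflin-St Jeor (male): BMR = 10(108.5) + 6.25(191) − 5(67) + 5 = 1085 + 1193.75 − 335 + 5 = 1948.75 kcal/day.
TEE = 1948.75 × 1.725 = 3361.5938 kcal/day.
Required daily deficit = 0.4 × 7700 ÷ 7 = 440 kcal/day.
Target intake = 3361.5938 − 440 = 2921.5938 kcal/day.

2922 kcal/day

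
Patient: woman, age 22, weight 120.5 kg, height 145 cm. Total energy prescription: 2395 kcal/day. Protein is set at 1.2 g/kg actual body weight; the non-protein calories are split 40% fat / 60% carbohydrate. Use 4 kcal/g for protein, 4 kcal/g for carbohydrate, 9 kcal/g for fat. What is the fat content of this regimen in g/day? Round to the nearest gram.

Protein = 1.2 × 120.5 = 144.6 g → 144.6 × 4 = 578.4 kcal.
Non-protein calories = 2395 − 578.4 = 1816.6 kcal.
Fat: 40% × 1816.6 = 726.64 kcal; carbohydrate: 1089.96 kcal.
Fat: 726.64 kcal ÷ 9 kcal/g = 80.7378 g.

81 g/day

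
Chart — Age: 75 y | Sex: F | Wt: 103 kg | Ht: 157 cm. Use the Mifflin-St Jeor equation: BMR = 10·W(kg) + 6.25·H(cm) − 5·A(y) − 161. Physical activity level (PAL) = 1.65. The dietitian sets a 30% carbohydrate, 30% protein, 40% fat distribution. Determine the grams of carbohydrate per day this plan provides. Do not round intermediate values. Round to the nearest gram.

Mifflin-St Jeor (female): BMR = 10(103) + 6.25(157) − 5(75) − 161 = 1030 + 981.25 − 375 − 161 = 1475.25 kcal/day.
TEE = 1475.25 × 1.65 = 2434.1625 kcal/day.
Carbohydrate energy = 30% × 2434.1625 = 730.2488 kcal.
Carbohydrate = 730.2488 ÷ 4 kcal/g = 182.5622 g.

183 g/day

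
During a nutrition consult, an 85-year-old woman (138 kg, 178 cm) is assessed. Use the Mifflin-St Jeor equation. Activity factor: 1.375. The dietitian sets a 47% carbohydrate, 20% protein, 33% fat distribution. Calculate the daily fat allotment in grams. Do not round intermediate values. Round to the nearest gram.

96 g/day

Mifflin-St Jeor (female): BMR = 10(138) + 6.25(178) − 5(85) − 161 = 1380 + 1112.5 − 425 − 161 = 1906.5 kcal/day.
TEE = 1906.5 × 1.375 = 2621.4375 kcal/day.
Fat energy = 33% × 2621.4375 = 865.0744 kcal.
Fat = 865.0744 ÷ 9 kcal/g = 96.1194 g.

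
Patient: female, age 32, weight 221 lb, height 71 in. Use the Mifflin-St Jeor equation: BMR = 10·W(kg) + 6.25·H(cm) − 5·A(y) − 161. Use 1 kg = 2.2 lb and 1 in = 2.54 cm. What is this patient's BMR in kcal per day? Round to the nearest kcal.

Convert to metric: weight = 221 ÷ 2.2 = 100.4545 kg; height = 71 × 2.54 = 180.34 cm.
Mifflin-St Jeor (female): BMR = 10(100.4545) + 6.25(180.34) − 5(32) − 161 = 1004.5455 + 1127.125 − 160 − 161 = 1810.6705 kcal/day.

1811 kcal per day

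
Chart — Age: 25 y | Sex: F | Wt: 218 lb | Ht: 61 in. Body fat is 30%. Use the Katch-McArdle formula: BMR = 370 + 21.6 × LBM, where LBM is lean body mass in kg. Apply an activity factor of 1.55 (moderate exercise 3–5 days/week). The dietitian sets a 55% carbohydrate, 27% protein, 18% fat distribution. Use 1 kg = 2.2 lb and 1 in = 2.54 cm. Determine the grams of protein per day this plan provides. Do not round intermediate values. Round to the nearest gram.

195 g/day

Convert to metric: weight = 218 ÷ 2.2 = 99.0909 kg; height = 61 × 2.54 = 154.94 cm.
LBM = 99.0909 × (1 − 0.3) = 69.3636 kg. Katch-McArdle: BMR = 370 + 21.6 × 69.3636 = 1868.2545 kcal/day.
TEE = 1868.2545 × 1.55 = 2895.7945 kcal/day.
Protein energy = 27% × 2895.7945 = 781.8645 kcal.
Protein = 781.8645 ÷ 4 kcal/g = 195.4661 g.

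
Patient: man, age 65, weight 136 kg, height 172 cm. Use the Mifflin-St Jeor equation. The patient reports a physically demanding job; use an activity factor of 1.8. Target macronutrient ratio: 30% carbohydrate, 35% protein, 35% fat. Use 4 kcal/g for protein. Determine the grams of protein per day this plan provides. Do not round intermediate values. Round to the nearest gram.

333 g/day

Mifflin-St Jeor (male): BMR = 10(136) + 6.25(172) − 5(65) + 5 = 1360 + 1075 − 325 + 5 = 2115 kcal/day.
TEE = 2115 × 1.8 = 3807 kcal/day.
Protein energy = 35% × 3807 = 1332.45 kcal.
Protein = 1332.45 ÷ 4 kcal/g = 333.1125 g.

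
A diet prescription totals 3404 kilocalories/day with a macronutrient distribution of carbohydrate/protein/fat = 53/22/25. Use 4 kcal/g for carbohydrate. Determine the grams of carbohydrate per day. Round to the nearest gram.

Carbohydrate energy = 53% × 3404 = 1804.12 kcal.
At 4 kcal/g: 1804.12 ÷ 4 = 451.03 g.

451 g/day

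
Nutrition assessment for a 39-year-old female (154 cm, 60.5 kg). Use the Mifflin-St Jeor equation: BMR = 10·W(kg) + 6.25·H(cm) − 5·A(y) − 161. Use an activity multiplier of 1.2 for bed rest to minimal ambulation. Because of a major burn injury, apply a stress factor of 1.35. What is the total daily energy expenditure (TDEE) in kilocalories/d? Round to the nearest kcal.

1963 kilocalories/d

Mifflin-St Jeor (female): BMR = 10(60.5) + 6.25(154) − 5(39) − 161 = 605 + 962.5 − 195 − 161 = 1211.5 kcal/day.
TEE = BMR × activity factor = 1211.5 × 1.2 = 1453.8 kcal/day.
Apply stress factor: 1453.8 × 1.35 = 1962.63 kcal/day.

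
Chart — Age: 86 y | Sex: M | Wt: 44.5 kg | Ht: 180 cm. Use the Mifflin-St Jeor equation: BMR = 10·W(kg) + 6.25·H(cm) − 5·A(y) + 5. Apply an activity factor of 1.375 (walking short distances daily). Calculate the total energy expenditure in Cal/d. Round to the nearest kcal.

Mifflin-St Jeor (male): BMR = 10(44.5) + 6.25(180) − 5(86) + 5 = 445 + 1125 − 430 + 5 = 1145 kcal/day.
TEE = BMR × activity factor = 1145 × 1.375 = 1574.375 kcal/day.

1574 Cal/d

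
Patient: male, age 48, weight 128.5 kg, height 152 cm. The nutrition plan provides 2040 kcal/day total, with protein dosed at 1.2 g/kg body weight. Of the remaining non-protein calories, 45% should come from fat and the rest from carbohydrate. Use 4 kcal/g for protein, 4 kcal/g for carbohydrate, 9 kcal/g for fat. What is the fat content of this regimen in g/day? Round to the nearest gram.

Protein = 1.2 × 128.5 = 154.2 g → 154.2 × 4 = 616.8 kcal.
Non-protein calories = 2040 − 616.8 = 1423.2 kcal.
Fat: 45% × 1423.2 = 640.44 kcal; carbohydrate: 782.76 kcal.
Fat: 640.44 kcal ÷ 9 kcal/g = 71.16 g.

71 g/day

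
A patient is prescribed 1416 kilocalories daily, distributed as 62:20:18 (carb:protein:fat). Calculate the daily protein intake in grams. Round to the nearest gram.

71 g/day

Protein energy = 20% × 1416 = 283.2 kcal.
At 4 kcal/g: 283.2 ÷ 4 = 70.8 g.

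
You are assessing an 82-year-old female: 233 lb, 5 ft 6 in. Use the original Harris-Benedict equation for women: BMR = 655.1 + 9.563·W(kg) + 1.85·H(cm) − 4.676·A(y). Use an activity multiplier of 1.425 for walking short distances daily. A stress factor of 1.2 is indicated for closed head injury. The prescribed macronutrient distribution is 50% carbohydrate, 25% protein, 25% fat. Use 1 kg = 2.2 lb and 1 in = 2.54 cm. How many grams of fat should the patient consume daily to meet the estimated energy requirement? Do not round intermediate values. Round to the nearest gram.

Convert to metric: weight = 233 ÷ 2.2 = 105.9091 kg; height = (5×12 + 6) × 2.54 = 66 × 2.54 = 167.64 cm.
Harris-Benedict: BMR = 655.1 + 9.563(105.9091) + 1.85(167.64) − 4.676(82) = 1594.6106 kcal/day.
TEE = 1594.6106 × 1.425 = 2272.3202 kcal/day.
With stress factor 1.2: 2272.3202 × 1.2 = 2726.7842 kcal/day.
Fat energy = 25% × 2726.7842 = 681.696 kcal.
Fat = 681.696 ÷ 9 kcal/g = 75.744 g.

76 g/day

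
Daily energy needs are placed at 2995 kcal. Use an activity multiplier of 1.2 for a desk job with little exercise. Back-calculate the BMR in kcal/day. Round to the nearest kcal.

BMR = TEE ÷ activity factor = 2995 ÷ 1.2 = 2495.8333 kcal/day.

2496 kcal/day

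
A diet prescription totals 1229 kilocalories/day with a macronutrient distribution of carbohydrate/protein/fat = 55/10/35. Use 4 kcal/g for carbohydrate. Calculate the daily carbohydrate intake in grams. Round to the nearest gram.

169 g/day

Carbohydrate energy = 55% × 1229 = 675.95 kcal.
At 4 kcal/g: 675.95 ÷ 4 = 168.9875 g.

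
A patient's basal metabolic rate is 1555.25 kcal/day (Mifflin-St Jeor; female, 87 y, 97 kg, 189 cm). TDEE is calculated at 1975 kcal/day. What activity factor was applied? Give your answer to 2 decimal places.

Activity factor = TEE ÷ BMR = 1975 ÷ 1555.25 = 1.27.

1.27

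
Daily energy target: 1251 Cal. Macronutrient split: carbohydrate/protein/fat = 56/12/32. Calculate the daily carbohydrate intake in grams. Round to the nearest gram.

175 g/day

Carbohydrate energy = 56% × 1251 = 700.56 kcal.
At 4 kcal/g: 700.56 ÷ 4 = 175.14 g.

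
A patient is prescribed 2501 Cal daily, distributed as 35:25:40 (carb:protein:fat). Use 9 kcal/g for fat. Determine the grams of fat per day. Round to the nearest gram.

111 g/day

Fat energy = 40% × 2501 = 1000.4 kcal.
At 9 kcal/g: 1000.4 ÷ 9 = 111.1556 g.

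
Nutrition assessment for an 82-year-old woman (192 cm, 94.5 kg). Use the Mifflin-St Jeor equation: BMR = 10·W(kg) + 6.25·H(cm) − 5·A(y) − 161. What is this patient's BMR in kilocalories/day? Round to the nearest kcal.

1574 kilocalories/day

Mifflin-St Jeor (female): BMR = 10(94.5) + 6.25(192) − 5(82) − 161 = 945 + 1200 − 410 − 161 = 1574 kcal/day.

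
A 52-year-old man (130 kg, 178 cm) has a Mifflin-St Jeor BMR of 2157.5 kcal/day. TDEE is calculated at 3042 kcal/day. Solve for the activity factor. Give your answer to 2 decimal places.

1.41

Activity factor = TEE ÷ BMR = 3042 ÷ 2157.5 = 1.41.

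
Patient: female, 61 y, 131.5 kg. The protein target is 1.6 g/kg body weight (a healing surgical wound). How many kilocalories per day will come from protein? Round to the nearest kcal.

842 kcal/day

Protein = 1.6 g/kg × 131.5 kg = 210.4 g/day.
Protein energy = 210.4 g × 4 kcal/g = 841.6 kcal/day.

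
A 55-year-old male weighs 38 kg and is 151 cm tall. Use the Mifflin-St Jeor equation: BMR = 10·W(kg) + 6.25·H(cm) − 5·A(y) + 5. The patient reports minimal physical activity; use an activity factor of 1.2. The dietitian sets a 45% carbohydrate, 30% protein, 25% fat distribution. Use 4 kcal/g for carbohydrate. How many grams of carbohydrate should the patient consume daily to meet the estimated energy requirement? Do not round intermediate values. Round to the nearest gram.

Mifflin-St Jeor (male): BMR = 10(38) + 6.25(151) − 5(55) + 5 = 380 + 943.75 − 275 + 5 = 1053.75 kcal/day.
TEE = 1053.75 × 1.2 = 1264.5 kcal/day.
Carbohydrate energy = 45% × 1264.5 = 569.025 kcal.
Carbohydrate = 569.025 ÷ 4 kcal/g = 142.2563 g.

142 g/day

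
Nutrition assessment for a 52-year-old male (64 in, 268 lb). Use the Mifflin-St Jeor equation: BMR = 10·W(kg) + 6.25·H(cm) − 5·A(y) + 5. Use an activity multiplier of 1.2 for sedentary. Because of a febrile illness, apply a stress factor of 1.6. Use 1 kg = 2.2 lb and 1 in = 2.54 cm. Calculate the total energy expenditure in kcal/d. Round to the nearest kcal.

Convert to metric: weight = 268 ÷ 2.2 = 121.8182 kg; height = 64 × 2.54 = 162.56 cm.
Mifflin-St Jeor (male): BMR = 10(121.8182) + 6.25(162.56) − 5(52) + 5 = 1218.1818 + 1016 − 260 + 5 = 1979.1818 kcal/day.
TEE = BMR × activity factor = 1979.1818 × 1.2 = 2375.0182 kcal/day.
Apply stress factor: 2375.0182 × 1.6 = 3800.0291 kcal/day.

3800 kcal/d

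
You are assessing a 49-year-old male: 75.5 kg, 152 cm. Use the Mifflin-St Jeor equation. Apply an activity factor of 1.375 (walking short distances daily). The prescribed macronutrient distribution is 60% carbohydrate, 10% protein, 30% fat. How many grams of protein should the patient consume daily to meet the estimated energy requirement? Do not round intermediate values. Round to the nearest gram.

Mifflin-St Jeor (male): BMR = 10(75.5) + 6.25(152) − 5(49) + 5 = 755 + 950 − 245 + 5 = 1465 kcal/day.
TEE = 1465 × 1.375 = 2014.375 kcal/day.
Protein energy = 10% × 2014.375 = 201.4375 kcal.
Protein = 201.4375 ÷ 4 kcal/g = 50.3594 g.

50 g/day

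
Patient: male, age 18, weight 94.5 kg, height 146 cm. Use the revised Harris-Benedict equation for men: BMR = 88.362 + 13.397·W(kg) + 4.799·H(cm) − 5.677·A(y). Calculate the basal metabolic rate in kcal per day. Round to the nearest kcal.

Harris-Benedict: BMR = 88.362 + 13.397(94.5) + 4.799(146) − 5.677(18) = 1952.8465 kcal/day.

1953 kcal per day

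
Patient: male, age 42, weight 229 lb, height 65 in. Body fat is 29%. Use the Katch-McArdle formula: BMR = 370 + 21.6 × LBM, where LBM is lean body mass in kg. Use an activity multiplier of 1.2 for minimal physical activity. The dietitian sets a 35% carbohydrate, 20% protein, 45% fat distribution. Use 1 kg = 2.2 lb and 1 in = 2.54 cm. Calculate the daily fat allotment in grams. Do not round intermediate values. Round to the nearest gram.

118 g/day

Convert to metric: weight = 229 ÷ 2.2 = 104.0909 kg; height = 65 × 2.54 = 165.1 cm.
LBM = 104.0909 × (1 − 0.29) = 73.9045 kg. Katch-McArdle: BMR = 370 + 21.6 × 73.9045 = 1966.3382 kcal/day.
TEE = 1966.3382 × 1.2 = 2359.6058 kcal/day.
Fat energy = 45% × 2359.6058 = 1061.8226 kcal.
Fat = 1061.8226 ÷ 9 kcal/g = 117.9803 g.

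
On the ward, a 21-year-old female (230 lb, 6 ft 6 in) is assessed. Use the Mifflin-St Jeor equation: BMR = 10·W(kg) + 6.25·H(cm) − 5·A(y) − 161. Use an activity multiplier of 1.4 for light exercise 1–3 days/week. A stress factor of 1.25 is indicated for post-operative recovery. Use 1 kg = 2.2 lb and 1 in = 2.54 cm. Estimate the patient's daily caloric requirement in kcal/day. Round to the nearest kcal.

Convert to metric: weight = 230 ÷ 2.2 = 104.5455 kg; height = (6×12 + 6) × 2.54 = 78 × 2.54 = 198.12 cm.
Mifflin-St Jeor (female): BMR = 10(104.5455) + 6.25(198.12) − 5(21) − 161 = 1045.4545 + 1238.25 − 105 − 161 = 2017.7045 kcal/day.
TEE = BMR × activity factor = 2017.7045 × 1.4 = 2824.7864 kcal/day.
Apply stress factor: 2824.7864 × 1.25 = 3530.983 kcal/day.

3531 kcal/day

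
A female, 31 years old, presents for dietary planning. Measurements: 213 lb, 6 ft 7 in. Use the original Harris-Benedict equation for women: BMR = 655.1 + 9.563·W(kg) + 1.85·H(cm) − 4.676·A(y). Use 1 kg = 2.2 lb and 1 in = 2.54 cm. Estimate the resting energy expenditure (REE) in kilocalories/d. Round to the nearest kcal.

1807 kilocalories/d

Convert to metric: weight = 213 ÷ 2.2 = 96.8182 kg; height = (6×12 + 7) × 2.54 = 79 × 2.54 = 200.66 cm.
Harris-Benedict: BMR = 655.1 + 9.563(96.8182) + 1.85(200.66) − 4.676(31) = 1807.2373 kcal/day.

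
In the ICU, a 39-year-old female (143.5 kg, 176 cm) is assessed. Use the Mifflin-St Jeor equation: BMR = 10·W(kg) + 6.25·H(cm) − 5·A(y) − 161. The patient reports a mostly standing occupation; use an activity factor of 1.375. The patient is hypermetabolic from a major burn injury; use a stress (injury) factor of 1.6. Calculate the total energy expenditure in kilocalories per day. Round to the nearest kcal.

4794 kilocalories per day

Mifflin-St Jeor (female): BMR = 10(143.5) + 6.25(176) − 5(39) − 161 = 1435 + 1100 − 195 − 161 = 2179 kcal/day.
TEE = BMR × activity factor = 2179 × 1.375 = 2996.125 kcal/day.
Apply stress factor: 2996.125 × 1.6 = 4793.8 kcal/day.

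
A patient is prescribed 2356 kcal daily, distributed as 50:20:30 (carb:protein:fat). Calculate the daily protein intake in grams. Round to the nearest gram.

Protein energy = 20% × 2356 = 471.2 kcal.
At 4 kcal/g: 471.2 ÷ 4 = 117.8 g.

118 g/day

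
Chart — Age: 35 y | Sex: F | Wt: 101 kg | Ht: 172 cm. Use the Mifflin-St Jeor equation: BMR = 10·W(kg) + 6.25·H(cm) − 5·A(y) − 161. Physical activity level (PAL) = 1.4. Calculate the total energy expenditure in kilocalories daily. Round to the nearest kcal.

2449 kilocalories daily

Mifflin-St Jeor (female): BMR = 10(101) + 6.25(172) − 5(35) − 161 = 1010 + 1075 − 175 − 161 = 1749 kcal/day.
TEE = BMR × activity factor = 1749 × 1.4 = 2448.6 kcal/day.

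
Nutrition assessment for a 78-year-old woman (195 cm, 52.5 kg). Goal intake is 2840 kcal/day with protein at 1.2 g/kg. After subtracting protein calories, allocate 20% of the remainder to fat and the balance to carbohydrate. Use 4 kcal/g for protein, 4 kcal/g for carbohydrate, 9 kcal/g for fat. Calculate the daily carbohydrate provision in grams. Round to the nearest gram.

Protein = 1.2 × 52.5 = 63 g → 63 × 4 = 252 kcal.
Non-protein calories = 2840 − 252 = 2588 kcal.
Fat: 20% × 2588 = 517.6 kcal; carbohydrate: 2070.4 kcal.
Carbohydrate: 2070.4 kcal ÷ 4 kcal/g = 517.6 g.

518 g/day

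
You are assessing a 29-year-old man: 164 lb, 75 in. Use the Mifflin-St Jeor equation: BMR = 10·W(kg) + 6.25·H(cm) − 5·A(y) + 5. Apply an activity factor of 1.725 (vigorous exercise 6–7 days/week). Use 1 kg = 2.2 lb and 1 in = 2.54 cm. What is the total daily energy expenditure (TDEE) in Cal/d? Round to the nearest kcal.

3098 Cal/d

Convert to metric: weight = 164 ÷ 2.2 = 74.5455 kg; height = 75 × 2.54 = 190.5 cm.
Mifflin-St Jeor (male): BMR = 10(74.5455) + 6.25(190.5) − 5(29) + 5 = 745.4545 + 1190.625 − 145 + 5 = 1796.0795 kcal/day.
TEE = BMR × activity factor = 1796.0795 × 1.725 = 3098.2372 kcal/day.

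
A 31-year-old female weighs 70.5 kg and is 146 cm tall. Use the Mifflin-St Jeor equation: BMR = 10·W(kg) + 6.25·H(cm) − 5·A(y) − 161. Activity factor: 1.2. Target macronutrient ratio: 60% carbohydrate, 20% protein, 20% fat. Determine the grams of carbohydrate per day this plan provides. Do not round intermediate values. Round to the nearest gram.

234 g/day

Mifflin-St Jeor (female): BMR = 10(70.5) + 6.25(146) − 5(31) − 161 = 705 + 912.5 − 155 − 161 = 1301.5 kcal/day.
TEE = 1301.5 × 1.2 = 1561.8 kcal/day.
Carbohydrate energy = 60% × 1561.8 = 937.08 kcal.
Carbohydrate = 937.08 ÷ 4 kcal/g = 234.27 g.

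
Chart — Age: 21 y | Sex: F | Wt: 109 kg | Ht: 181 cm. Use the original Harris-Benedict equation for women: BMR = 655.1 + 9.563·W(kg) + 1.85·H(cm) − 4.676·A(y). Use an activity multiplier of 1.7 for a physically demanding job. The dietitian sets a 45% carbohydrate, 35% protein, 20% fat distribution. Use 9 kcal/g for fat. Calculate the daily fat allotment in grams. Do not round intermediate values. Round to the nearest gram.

Harris-Benedict: BMR = 655.1 + 9.563(109) + 1.85(181) − 4.676(21) = 1934.121 kcal/day.
TEE = 1934.121 × 1.7 = 3288.0057 kcal/day.
Fat energy = 20% × 3288.0057 = 657.6011 kcal.
Fat = 657.6011 ÷ 9 kcal/g = 73.0668 g.

73 g/day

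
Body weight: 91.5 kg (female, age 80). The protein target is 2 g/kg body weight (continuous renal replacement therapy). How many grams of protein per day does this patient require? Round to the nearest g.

Protein = 2 g/kg × 91.5 kg = 183 g/day.

183 g/day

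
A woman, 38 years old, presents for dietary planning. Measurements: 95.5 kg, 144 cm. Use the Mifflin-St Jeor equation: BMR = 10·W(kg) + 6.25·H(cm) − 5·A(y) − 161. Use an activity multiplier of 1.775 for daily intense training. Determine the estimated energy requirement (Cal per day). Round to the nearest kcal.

2670 Cal per day

Mifflin-St Jeor (female): BMR = 10(95.5) + 6.25(144) − 5(38) − 161 = 955 + 900 − 190 − 161 = 1504 kcal/day.
TEE = BMR × activity factor = 1504 × 1.775 = 2669.6 kcal/day.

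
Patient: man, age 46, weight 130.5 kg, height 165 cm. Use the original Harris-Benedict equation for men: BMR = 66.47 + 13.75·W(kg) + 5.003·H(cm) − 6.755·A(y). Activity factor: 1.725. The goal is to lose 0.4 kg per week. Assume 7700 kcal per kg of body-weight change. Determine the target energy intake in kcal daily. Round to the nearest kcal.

Harris-Benedict: BMR = 66.47 + 13.75(130.5) + 5.003(165) − 6.755(46) = 2375.61 kcal/day.
TEE = 2375.61 × 1.725 = 4097.9273 kcal/day.
Required daily deficit = 0.4 × 7700 ÷ 7 = 440 kcal/day.
Target intake = 4097.9273 − 440 = 3657.9273 kcal/day.

3658 kcal daily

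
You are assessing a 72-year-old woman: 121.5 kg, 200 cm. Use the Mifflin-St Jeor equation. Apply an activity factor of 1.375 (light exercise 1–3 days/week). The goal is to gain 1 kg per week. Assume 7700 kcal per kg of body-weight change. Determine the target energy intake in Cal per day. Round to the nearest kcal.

Mifflin-St Jeor (female): BMR = 10(121.5) + 6.25(200) − 5(72) − 161 = 1215 + 1250 − 360 − 161 = 1944 kcal/day.
TEE = 1944 × 1.375 = 2673 kcal/day.
Required daily surplus = 1 × 7700 ÷ 7 = 1100 kcal/day.
Target intake = 2673 + 1100 = 3773 kcal/day.

3773 Cal per day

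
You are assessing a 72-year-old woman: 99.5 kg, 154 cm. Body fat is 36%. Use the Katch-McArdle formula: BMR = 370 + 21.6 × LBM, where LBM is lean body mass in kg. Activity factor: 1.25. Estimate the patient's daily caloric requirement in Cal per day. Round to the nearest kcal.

2182 Cal per day

LBM = 99.5 × (1 − 0.36) = 63.68 kg. Katch-McArdle: BMR = 370 + 21.6 × 63.68 = 1745.488 kcal/day.
TEE = BMR × activity factor = 1745.488 × 1.25 = 2181.86 kcal/day.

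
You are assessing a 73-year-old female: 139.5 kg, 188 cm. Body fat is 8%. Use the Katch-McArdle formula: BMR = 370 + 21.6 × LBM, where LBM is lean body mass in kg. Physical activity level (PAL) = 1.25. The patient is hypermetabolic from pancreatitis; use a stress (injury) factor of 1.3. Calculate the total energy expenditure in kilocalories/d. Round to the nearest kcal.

5106 kilocalories/d

LBM = 139.5 × (1 − 0.08) = 128.34 kg. Katch-McArdle: BMR = 370 + 21.6 × 128.34 = 3142.144 kcal/day.
TEE = BMR × activity factor = 3142.144 × 1.25 = 3927.68 kcal/day.
Apply stress factor: 3927.68 × 1.3 = 5105.984 kcal/day.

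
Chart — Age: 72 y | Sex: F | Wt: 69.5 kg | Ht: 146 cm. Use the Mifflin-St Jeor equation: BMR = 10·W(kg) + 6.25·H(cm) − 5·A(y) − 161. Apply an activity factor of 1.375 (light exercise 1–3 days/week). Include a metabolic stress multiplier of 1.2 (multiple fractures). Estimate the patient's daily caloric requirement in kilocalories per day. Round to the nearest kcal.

1793 kilocalories per day

Mifflin-St Jeor (female): BMR = 10(69.5) + 6.25(146) − 5(72) − 161 = 695 + 912.5 − 360 − 161 = 1086.5 kcal/day.
TEE = BMR × activity factor = 1086.5 × 1.375 = 1493.9375 kcal/day.
Apply stress factor: 1493.9375 × 1.2 = 1792.725 kcal/day.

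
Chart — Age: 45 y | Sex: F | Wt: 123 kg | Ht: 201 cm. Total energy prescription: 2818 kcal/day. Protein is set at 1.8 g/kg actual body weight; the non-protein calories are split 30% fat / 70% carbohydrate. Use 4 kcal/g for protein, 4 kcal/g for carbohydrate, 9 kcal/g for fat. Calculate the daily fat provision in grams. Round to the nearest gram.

Protein = 1.8 × 123 = 221.4 g → 221.4 × 4 = 885.6 kcal.
Non-protein calories = 2818 − 885.6 = 1932.4 kcal.
Fat: 30% × 1932.4 = 579.72 kcal; carbohydrate: 1352.68 kcal.
Fat: 579.72 kcal ÷ 9 kcal/g = 64.4133 g.

64 g/day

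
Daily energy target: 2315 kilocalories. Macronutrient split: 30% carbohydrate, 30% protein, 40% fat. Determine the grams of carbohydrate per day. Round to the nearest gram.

Carbohydrate energy = 30% × 2315 = 694.5 kcal.
At 4 kcal/g: 694.5 ÷ 4 = 173.625 g.

174 g/day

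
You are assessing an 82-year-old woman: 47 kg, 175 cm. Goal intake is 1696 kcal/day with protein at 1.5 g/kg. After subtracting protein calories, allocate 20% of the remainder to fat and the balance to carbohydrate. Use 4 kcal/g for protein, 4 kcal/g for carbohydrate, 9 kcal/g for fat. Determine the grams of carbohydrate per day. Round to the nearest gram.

Protein = 1.5 × 47 = 70.5 g → 70.5 × 4 = 282 kcal.
Non-protein calories = 1696 − 282 = 1414 kcal.
Fat: 20% × 1414 = 282.8 kcal; carbohydrate: 1131.2 kcal.
Carbohydrate: 1131.2 kcal ÷ 4 kcal/g = 282.8 g.

283 g/day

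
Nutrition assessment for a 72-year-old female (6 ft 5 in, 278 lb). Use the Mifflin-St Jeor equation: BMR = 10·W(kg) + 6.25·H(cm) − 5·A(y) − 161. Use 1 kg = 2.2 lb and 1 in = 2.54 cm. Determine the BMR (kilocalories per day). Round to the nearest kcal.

Convert to metric: weight = 278 ÷ 2.2 = 126.3636 kg; height = (6×12 + 5) × 2.54 = 77 × 2.54 = 195.58 cm.
Mifflin-St Jeor (female): BMR = 10(126.3636) + 6.25(195.58) − 5(72) − 161 = 1263.6364 + 1222.375 − 360 − 161 = 1965.0114 kcal/day.

1965 kilocalories per day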